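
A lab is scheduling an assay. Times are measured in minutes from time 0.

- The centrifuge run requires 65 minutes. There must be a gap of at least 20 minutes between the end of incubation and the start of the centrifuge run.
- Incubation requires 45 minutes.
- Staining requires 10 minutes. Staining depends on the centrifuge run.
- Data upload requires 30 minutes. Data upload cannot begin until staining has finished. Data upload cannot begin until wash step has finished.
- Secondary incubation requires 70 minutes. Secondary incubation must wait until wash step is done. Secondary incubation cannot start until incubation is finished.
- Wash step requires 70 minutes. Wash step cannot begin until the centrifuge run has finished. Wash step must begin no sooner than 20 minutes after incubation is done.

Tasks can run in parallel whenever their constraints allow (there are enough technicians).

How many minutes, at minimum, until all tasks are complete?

270

Nothing blocks incubation, so it runs from minute 0 to minute 45.
The centrifuge run waits on incubation (finishes minute 45, plus 20-minute gap → minute 65), so it starts at minute 65 and finishes at 65 + 65 = minute 130.
After the centrifuge run (finishes minute 130), staining can start at minute 130 and finishes at minute 140.
Wash step cannot start until the centrifuge run (finishes minute 130); incubation (finishes minute 45, plus 20-minute gap → minute 65). The controlling bound is minute 130, so wash step finishes at 130 + 70 = minute 200.
Data upload has to wait for staining (finishes minute 140); wash step (finishes minute 200). The latest of these is minute 200, so data upload runs minute 200 to 200 + 30 = minute 230.
Secondary incubation needs all of wash step (finishes minute 200); incubation (finishes minute 45). That puts its earliest start at minute 200; it finishes at 200 + 70 = minute 270.
All tasks are finished once the last one completes. Finish times: Incubation at 45, The centrifuge run at 130, Wash step at 200, Staining at 140, Secondary incubation at 270, Data upload at 230. The latest is minute 270.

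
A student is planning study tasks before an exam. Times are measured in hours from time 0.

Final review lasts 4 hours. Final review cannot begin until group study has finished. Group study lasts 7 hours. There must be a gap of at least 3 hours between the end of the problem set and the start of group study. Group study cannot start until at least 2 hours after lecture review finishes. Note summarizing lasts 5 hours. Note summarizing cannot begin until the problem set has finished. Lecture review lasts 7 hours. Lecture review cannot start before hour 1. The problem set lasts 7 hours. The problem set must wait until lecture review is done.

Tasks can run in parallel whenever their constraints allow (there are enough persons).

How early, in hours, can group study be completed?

After its own release at hour 1, lecture review can start at hour 1 and finishes at hour 8.
The problem set waits on lecture review (finishes hour 8), so it starts at hour 8 and finishes at 8 + 7 = hour 15.
Group study needs all of the problem set (finishes hour 15, plus 3-hour gap → hour 18); lecture review (finishes hour 8, plus 2-hour gap → hour 10). That puts its earliest start at hour 18; it finishes at 18 + 7 = hour 25.

25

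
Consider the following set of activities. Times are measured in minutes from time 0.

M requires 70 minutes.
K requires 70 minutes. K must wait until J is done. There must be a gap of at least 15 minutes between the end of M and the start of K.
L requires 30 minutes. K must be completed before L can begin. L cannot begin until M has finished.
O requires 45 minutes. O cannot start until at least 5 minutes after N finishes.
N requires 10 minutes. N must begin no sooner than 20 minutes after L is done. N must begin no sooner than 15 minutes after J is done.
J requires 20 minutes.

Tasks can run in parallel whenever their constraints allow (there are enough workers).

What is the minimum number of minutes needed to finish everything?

265

Nothing blocks M, so it runs from minute 0 to minute 70.
J can start immediately at minute 0; it finishes at minute 20.
K cannot start until J (finishes minute 20); M (finishes minute 70, plus 15-minute gap → minute 85). The controlling bound is minute 85, so K finishes at 85 + 70 = minute 155.
For L: K (finishes minute 155); M (finishes minute 70). Taking the maximum gives a start of minute 155, and it finishes at 155 + 30 = minute 185.
For N: L (finishes minute 185, plus 20-minute gap → minute 205); J (finishes minute 20, plus 15-minute gap → minute 35). Taking the maximum gives a start of minute 205, and it finishes at 205 + 10 = minute 215.
O cannot begin until N (finishes minute 215, plus 5-minute gap → minute 220). It runs from minute 220 to 220 + 45 = minute 265.
All tasks are finished once the last one completes. Finish times: J at 20, K at 155, L at 185, M at 70, N at 215, O at 265. The latest is minute 265.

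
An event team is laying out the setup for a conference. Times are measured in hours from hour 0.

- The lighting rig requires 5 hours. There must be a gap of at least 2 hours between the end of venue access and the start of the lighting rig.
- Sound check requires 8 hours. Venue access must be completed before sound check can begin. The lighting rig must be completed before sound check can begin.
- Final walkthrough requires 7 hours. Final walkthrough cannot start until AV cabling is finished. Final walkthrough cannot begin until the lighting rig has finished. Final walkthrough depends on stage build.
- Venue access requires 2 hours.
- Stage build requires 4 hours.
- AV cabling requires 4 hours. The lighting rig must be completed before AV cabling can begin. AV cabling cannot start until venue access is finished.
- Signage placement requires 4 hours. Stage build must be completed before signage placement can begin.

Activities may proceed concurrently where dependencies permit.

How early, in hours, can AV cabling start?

Venue access has no prerequisites, so it starts at hour 0 and finishes at hour 2.
The lighting rig waits on venue access (finishes hour 2, plus 2-hour gap → hour 4), so it starts at hour 4 and finishes at 4 + 5 = hour 9.
AV cabling waits on the lighting rig (finishes hour 9); venue access (finishes hour 2). The latest of these is hour 9, which is the earliest AV cabling can start.

9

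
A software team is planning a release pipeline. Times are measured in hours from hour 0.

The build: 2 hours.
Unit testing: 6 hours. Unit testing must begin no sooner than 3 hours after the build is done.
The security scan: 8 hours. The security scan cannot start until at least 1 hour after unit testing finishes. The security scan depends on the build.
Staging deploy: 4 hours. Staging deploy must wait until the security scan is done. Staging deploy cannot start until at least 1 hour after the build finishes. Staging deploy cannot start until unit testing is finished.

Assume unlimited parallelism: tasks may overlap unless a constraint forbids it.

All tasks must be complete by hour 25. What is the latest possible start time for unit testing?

To finish by hour 25, staging deploy (duration 4) must start no later than hour 21.
Since staging deploy (must start by hour 21) depends on it, the security scan must finish by hour 21. Backing off its 8-hour duration gives a latest start of hour 13.
Unit testing has several dependents: the security scan (must start by hour 13, minus 1-hour gap → hour 12); staging deploy (must start by hour 21). The earliest of those limits is hour 12, so unit testing must start by 12 − 6 = hour 6.

6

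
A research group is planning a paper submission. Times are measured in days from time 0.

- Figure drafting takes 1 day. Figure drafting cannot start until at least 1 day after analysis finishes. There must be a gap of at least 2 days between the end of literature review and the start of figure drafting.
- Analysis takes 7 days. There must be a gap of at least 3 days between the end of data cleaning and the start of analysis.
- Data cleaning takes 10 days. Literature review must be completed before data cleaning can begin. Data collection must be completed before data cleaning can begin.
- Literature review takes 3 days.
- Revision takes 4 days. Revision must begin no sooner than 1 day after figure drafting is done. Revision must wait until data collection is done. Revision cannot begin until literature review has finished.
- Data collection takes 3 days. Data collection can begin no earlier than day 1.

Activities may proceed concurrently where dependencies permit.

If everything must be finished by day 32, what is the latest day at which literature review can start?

2

To finish by day 32, revision (duration 4) must start no later than day 28.
Figure drafting must finish before revision (must start by day 28, minus 1-day gap → day 27). With a 1-day duration, figure drafting must start by 27 − 1 = day 26.
Since figure drafting (must start by day 26, minus 1-day gap → day 25) depends on it, analysis must finish by day 25. Backing off its 7-day duration gives a latest start of day 18.
Since analysis (must start by day 18, minus 3-day gap → day 15) depends on it, data cleaning must finish by day 15. Backing off its 10-day duration gives a latest start of day 5.
Literature review feeds data cleaning (must start by day 5); figure drafting (must start by day 26, minus 2-day gap → day 24); revision (must start by day 28). Taking the minimum, literature review must finish by day 5 and start by 5 − 3 = day 2.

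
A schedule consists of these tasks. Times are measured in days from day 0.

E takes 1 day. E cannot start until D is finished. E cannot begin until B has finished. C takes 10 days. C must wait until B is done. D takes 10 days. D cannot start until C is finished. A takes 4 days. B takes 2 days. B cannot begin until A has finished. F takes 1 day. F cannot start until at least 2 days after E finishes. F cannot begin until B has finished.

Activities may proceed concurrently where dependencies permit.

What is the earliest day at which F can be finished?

Nothing blocks A, so it runs from day 0 to day 4.
B waits on A (finishes day 4), so it starts at day 4 and finishes at 4 + 2 = day 6.
C cannot begin until B (finishes day 6). It runs from day 6 to 6 + 10 = day 16.
D cannot begin until C (finishes day 16). It runs from day 16 to 16 + 10 = day 26.
E cannot start until D (finishes day 26); B (finishes day 6). The controlling bound is day 26, so E finishes at 26 + 1 = day 27.
F needs all of E (finishes day 27, plus 2-day gap → day 29); B (finishes day 6). That puts its earliest start at day 29; it finishes at 29 + 1 = day 30.

30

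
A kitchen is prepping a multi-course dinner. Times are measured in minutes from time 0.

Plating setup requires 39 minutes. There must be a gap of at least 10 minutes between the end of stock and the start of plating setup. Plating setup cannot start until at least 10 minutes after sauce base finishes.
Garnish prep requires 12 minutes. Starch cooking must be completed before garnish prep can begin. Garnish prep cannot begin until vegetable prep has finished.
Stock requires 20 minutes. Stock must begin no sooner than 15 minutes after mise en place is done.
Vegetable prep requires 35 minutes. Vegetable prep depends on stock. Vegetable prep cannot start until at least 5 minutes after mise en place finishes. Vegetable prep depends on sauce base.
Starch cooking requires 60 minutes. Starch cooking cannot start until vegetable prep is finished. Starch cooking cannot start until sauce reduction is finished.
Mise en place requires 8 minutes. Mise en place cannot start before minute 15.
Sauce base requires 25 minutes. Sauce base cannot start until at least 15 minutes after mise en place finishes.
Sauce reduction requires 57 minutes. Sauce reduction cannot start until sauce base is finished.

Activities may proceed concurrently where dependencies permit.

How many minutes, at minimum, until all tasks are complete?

192

After its own release at minute 15, mise en place can start at minute 15 and finishes at minute 23.
Sauce base waits on mise en place (finishes minute 23, plus 15-minute gap → minute 38), so it starts at minute 38 and finishes at 38 + 25 = minute 63.
Sauce reduction waits on sauce base (finishes minute 63), so it starts at minute 63 and finishes at 63 + 57 = minute 120.
Stock cannot begin until mise en place (finishes minute 23, plus 15-minute gap → minute 38). It runs from minute 38 to 38 + 20 = minute 58.
Plating setup cannot start until stock (finishes minute 58, plus 10-minute gap → minute 68); sauce base (finishes minute 63, plus 10-minute gap → minute 73). The controlling bound is minute 73, so plating setup finishes at 73 + 39 = minute 112.
Vegetable prep needs all of stock (finishes minute 58); mise en place (finishes minute 23, plus 5-minute gap → minute 28); sauce base (finishes minute 63). That puts its earliest start at minute 63; it finishes at 63 + 35 = minute 98.
For starch cooking: vegetable prep (finishes minute 98); sauce reduction (finishes minute 120). Taking the maximum gives a start of minute 120, and it finishes at 120 + 60 = minute 180.
Garnish prep has to wait for starch cooking (finishes minute 180); vegetable prep (finishes minute 98). The latest of these is minute 180, so garnish prep runs minute 180 to 180 + 12 = minute 192.
All tasks are finished once the last one completes. Finish times: Mise en place at 23, Stock at 58, Sauce base at 63, Vegetable prep at 98, Sauce reduction at 120, Starch cooking at 180, Plating setup at 112, Garnish prep at 192. The latest is minute 192.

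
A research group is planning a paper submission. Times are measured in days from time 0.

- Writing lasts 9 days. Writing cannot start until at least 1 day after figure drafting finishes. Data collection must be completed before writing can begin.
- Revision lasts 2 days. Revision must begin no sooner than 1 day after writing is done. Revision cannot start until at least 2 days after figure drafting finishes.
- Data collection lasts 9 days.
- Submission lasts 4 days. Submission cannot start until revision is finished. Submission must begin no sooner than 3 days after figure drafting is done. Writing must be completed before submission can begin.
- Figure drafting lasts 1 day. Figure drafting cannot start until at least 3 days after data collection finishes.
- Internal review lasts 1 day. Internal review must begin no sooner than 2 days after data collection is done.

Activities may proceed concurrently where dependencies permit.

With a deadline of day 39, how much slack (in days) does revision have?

9

Data collection can start immediately at day 0; it finishes at day 9.
Figure drafting cannot begin until data collection (finishes day 9, plus 3-day gap → day 12). It runs from day 12 to 12 + 1 = day 13.
For writing: figure drafting (finishes day 13, plus 1-day gap → day 14); data collection (finishes day 9). Taking the maximum gives a start of day 14, and it finishes at 14 + 9 = day 23.
Revision cannot start until writing (finishes day 23, plus 1-day gap → day 24); figure drafting (finishes day 13, plus 2-day gap → day 15). The controlling bound is day 24, so revision finishes at 24 + 2 = day 26.

Working backward from the deadline:
Nothing follows submission; the deadline of day 39 is its only limit. It must start by 39 − 4 = day 35.
Since submission (must start by day 35) depends on it, revision must finish by day 35. Backing off its 2-day duration gives a latest start of day 33.
So revision can start as early as day 24 and as late as day 33, giving 33 − 24 = 9 days of slack.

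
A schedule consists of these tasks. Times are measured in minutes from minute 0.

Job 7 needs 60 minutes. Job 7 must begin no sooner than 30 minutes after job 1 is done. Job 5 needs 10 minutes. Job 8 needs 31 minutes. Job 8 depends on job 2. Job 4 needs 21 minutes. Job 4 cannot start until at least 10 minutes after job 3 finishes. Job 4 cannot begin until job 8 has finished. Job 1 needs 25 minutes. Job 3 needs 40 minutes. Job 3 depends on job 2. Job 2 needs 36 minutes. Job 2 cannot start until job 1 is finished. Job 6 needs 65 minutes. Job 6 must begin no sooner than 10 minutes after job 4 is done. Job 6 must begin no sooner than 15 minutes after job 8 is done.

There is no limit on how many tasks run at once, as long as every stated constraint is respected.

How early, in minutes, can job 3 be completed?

101

Job 1 has no prerequisites, so it starts at minute 0 and finishes at minute 25.
Job 2 waits on job 1 (finishes minute 25), so it starts at minute 25 and finishes at 25 + 36 = minute 61.
After job 2 (finishes minute 61), job 3 can start at minute 61 and finishes at minute 101.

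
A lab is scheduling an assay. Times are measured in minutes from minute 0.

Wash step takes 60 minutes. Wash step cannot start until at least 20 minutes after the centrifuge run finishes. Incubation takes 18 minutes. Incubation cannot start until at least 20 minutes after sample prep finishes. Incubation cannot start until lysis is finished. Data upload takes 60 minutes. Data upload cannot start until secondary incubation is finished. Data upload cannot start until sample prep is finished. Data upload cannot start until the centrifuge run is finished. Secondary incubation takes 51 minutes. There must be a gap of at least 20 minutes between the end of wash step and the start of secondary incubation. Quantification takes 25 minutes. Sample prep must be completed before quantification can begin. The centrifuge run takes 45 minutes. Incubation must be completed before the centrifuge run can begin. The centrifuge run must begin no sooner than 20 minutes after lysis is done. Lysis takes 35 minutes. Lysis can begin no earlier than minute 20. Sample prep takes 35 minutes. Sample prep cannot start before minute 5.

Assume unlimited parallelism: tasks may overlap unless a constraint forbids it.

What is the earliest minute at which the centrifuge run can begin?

After its own release at minute 20, lysis can start at minute 20 and finishes at minute 55.
Sample prep waits on its own release at minute 5, so it starts at minute 5 and finishes at 5 + 35 = minute 40.
Incubation cannot start until sample prep (finishes minute 40, plus 20-minute gap → minute 60); lysis (finishes minute 55). The controlling bound is minute 60, so incubation finishes at 60 + 18 = minute 78.
The centrifuge run waits on incubation (finishes minute 78); lysis (finishes minute 55, plus 20-minute gap → minute 75). The latest of these is minute 78, which is the earliest the centrifuge run can start.

78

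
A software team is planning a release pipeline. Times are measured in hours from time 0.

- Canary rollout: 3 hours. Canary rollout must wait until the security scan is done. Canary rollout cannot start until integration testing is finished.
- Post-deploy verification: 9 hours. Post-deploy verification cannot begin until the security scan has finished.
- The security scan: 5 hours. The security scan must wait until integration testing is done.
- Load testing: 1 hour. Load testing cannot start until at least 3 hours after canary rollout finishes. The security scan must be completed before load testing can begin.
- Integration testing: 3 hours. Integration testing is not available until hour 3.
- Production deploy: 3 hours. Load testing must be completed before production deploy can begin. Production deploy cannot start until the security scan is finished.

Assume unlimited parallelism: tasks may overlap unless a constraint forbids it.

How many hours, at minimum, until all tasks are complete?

21

Integration testing waits on its own release at hour 3, so it starts at hour 3 and finishes at 3 + 3 = hour 6.
The security scan cannot begin until integration testing (finishes hour 6). It runs from hour 6 to 6 + 5 = hour 11.
Post-deploy verification waits on the security scan (finishes hour 11), so it starts at hour 11 and finishes at 11 + 9 = hour 20.
Canary rollout has to wait for the security scan (finishes hour 11); integration testing (finishes hour 6). The latest of these is hour 11, so canary rollout runs hour 11 to 11 + 3 = hour 14.
Load testing cannot start until canary rollout (finishes hour 14, plus 3-hour gap → hour 17); the security scan (finishes hour 11). The controlling bound is hour 17, so load testing finishes at 17 + 1 = hour 18.
Production deploy needs all of load testing (finishes hour 18); the security scan (finishes hour 11). That puts its earliest start at hour 18; it finishes at 18 + 3 = hour 21.
All tasks are finished once the last one completes. Finish times: Integration testing at 6, The security scan at 11, Canary rollout at 14, Load testing at 18, Production deploy at 21, Post-deploy verification at 20. The latest is hour 21.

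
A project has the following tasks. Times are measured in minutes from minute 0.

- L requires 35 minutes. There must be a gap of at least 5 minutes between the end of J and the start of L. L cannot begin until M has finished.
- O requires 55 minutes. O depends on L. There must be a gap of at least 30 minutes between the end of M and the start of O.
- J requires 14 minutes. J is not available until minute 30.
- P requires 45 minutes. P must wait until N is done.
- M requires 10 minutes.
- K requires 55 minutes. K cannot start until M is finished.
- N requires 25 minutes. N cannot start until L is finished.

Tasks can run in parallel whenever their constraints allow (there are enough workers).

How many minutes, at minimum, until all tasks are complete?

M can start immediately at minute 0; it finishes at minute 10.
K cannot begin until M (finishes minute 10). It runs from minute 10 to 10 + 55 = minute 65.
J waits on its own release at minute 30, so it starts at minute 30 and finishes at 30 + 14 = minute 44.
For L: J (finishes minute 44, plus 5-minute gap → minute 49); M (finishes minute 10). Taking the maximum gives a start of minute 49, and it finishes at 49 + 35 = minute 84.
O has to wait for L (finishes minute 84); M (finishes minute 10, plus 30-minute gap → minute 40). The latest of these is minute 84, so O runs minute 84 to 84 + 55 = minute 139.
N cannot begin until L (finishes minute 84). It runs from minute 84 to 84 + 25 = minute 109.
P waits on N (finishes minute 109), so it starts at minute 109 and finishes at 109 + 45 = minute 154.
All tasks are finished once the last one completes. Finish times: J at 44, K at 65, L at 84, M at 10, N at 109, O at 139, P at 154. The latest is minute 154.

154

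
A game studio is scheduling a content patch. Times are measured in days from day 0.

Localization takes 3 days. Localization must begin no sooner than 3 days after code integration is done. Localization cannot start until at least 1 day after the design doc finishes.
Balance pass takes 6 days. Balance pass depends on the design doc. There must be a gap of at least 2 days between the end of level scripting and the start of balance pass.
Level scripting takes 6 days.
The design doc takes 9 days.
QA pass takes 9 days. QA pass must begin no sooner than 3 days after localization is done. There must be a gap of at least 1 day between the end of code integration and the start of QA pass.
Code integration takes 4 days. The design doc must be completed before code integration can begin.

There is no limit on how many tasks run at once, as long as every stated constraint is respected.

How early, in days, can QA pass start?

The design doc can start immediately at day 0; it finishes at day 9.
After the design doc (finishes day 9), code integration can start at day 9 and finishes at day 13.
For localization: code integration (finishes day 13, plus 3-day gap → day 16); the design doc (finishes day 9, plus 1-day gap → day 10). Taking the maximum gives a start of day 16, and it finishes at 16 + 3 = day 19.
QA pass waits on localization (finishes day 19, plus 3-day gap → day 22); code integration (finishes day 13, plus 1-day gap → day 14). The latest of these is day 22, which is the earliest QA pass can start.

22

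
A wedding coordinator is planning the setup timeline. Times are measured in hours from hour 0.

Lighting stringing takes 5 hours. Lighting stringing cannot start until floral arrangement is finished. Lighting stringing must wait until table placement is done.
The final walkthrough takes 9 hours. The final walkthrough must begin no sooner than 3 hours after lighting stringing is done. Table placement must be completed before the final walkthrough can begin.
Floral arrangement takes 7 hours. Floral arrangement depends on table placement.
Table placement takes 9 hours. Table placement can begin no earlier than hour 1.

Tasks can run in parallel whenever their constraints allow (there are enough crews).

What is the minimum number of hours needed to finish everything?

34

Table placement waits on its own release at hour 1, so it starts at hour 1 and finishes at 1 + 9 = hour 10.
Floral arrangement waits on table placement (finishes hour 10), so it starts at hour 10 and finishes at 10 + 7 = hour 17.
For lighting stringing: floral arrangement (finishes hour 17); table placement (finishes hour 10). Taking the maximum gives a start of hour 17, and it finishes at 17 + 5 = hour 22.
The final walkthrough needs all of lighting stringing (finishes hour 22, plus 3-hour gap → hour 25); table placement (finishes hour 10). That puts its earliest start at hour 25; it finishes at 25 + 9 = hour 34.
All tasks are finished once the last one completes. Finish times: Table placement at 10, Floral arrangement at 17, Lighting stringing at 22, The final walkthrough at 34. The latest is hour 34.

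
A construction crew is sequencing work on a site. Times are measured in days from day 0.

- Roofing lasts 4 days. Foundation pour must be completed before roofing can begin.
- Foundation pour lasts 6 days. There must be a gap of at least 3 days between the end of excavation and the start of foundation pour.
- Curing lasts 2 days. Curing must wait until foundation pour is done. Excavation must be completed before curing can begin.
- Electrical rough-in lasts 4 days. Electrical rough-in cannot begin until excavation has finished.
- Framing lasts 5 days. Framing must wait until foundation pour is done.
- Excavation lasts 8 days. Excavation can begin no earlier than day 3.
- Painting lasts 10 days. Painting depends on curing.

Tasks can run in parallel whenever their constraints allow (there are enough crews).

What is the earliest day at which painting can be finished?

Excavation waits on its own release at day 3, so it starts at day 3 and finishes at 3 + 8 = day 11.
After excavation (finishes day 11, plus 3-day gap → day 14), foundation pour can start at day 14 and finishes at day 20.
Curing cannot start until foundation pour (finishes day 20); excavation (finishes day 11). The controlling bound is day 20, so curing finishes at 20 + 2 = day 22.
Painting cannot begin until curing (finishes day 22). It runs from day 22 to 22 + 10 = day 32.

32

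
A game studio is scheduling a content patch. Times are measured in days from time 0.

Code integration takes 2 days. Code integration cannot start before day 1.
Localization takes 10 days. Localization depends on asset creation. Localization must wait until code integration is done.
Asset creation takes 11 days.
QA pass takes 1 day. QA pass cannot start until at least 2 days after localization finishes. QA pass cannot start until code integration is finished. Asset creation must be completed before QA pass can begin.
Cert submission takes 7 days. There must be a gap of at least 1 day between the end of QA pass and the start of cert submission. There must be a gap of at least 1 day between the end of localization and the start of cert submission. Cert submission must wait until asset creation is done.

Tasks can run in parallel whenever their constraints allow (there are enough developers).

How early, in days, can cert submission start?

After its own release at day 1, code integration can start at day 1 and finishes at day 3.
Asset creation has no prerequisites, so it starts at day 0 and finishes at day 11.
Localization needs all of asset creation (finishes day 11); code integration (finishes day 3). That puts its earliest start at day 11; it finishes at 11 + 10 = day 21.
QA pass has to wait for localization (finishes day 21, plus 2-day gap → day 23); code integration (finishes day 3); asset creation (finishes day 11). The latest of these is day 23, so QA pass runs day 23 to 23 + 1 = day 24.
Cert submission waits on QA pass (finishes day 24, plus 1-day gap → day 25); localization (finishes day 21, plus 1-day gap → day 22); asset creation (finishes day 11). The latest of these is day 25, which is the earliest cert submission can start.

25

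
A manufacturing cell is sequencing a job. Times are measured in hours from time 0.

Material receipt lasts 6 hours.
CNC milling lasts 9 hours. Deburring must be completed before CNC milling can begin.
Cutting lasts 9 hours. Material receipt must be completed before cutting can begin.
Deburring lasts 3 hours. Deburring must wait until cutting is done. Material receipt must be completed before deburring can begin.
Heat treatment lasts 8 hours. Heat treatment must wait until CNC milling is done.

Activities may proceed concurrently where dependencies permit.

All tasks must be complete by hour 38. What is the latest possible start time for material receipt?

3

Nothing follows heat treatment; the deadline of hour 38 is its only limit. It must start by 38 − 8 = hour 30.
CNC milling has to be done before heat treatment (must start by hour 30). That means finishing by hour 30, i.e. starting by 30 − 9 = hour 21.
Deburring must finish before CNC milling (must start by hour 21). With a 3-hour duration, deburring must start by 21 − 3 = hour 18.
Since deburring (must start by hour 18) depends on it, cutting must finish by hour 18. Backing off its 9-hour duration gives a latest start of hour 9.
Material receipt must finish in time for cutting (must start by hour 9); deburring (must start by hour 18). The tightest is hour 9, so material receipt must start by 9 − 6 = hour 3.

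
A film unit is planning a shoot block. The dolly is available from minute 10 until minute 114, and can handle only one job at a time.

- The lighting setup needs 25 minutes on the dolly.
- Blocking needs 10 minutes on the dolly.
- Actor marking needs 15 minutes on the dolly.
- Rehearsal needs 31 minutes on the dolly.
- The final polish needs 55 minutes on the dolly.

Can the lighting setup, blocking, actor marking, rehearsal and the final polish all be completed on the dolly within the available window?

The dolly window is 114 − 10 = 104 minutes.
Running back to back, the jobs need 25 + 10 + 15 + 31 + 55 = 136 minutes on the dolly.
Since 136 > 104, they cannot all fit.

No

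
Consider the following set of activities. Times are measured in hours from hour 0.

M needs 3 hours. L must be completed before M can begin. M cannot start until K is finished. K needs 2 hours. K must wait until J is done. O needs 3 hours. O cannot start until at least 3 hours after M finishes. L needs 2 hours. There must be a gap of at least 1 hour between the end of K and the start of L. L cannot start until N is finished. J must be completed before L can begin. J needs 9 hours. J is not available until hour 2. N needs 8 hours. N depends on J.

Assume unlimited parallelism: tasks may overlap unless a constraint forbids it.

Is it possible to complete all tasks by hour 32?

J cannot begin until its own release at hour 2. It runs from hour 2 to 2 + 9 = hour 11.
N cannot begin until J (finishes hour 11). It runs from hour 11 to 11 + 8 = hour 19.
K waits on J (finishes hour 11), so it starts at hour 11 and finishes at 11 + 2 = hour 13.
For L: K (finishes hour 13, plus 1-hour gap → hour 14); N (finishes hour 19); J (finishes hour 11). Taking the maximum gives a start of hour 19, and it finishes at 19 + 2 = hour 21.
For M: L (finishes hour 21); K (finishes hour 13). Taking the maximum gives a start of hour 21, and it finishes at 21 + 3 = hour 24.
After M (finishes hour 24, plus 3-hour gap → hour 27), O can start at hour 27 and finishes at hour 30.
Every task is finished by hour 30, which is no later than the deadline of 32, so the schedule is feasible.

Yes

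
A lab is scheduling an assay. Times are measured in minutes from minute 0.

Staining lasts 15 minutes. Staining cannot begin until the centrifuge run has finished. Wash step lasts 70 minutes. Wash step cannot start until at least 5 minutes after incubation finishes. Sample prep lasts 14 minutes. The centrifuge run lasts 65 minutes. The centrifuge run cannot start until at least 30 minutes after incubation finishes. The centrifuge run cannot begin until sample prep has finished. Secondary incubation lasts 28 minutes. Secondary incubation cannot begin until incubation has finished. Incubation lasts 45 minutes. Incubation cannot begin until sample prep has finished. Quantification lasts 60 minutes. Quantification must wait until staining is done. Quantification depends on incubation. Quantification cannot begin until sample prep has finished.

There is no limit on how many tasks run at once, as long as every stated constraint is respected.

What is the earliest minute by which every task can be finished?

Nothing blocks sample prep, so it runs from minute 0 to minute 14.
Incubation cannot begin until sample prep (finishes minute 14). It runs from minute 14 to 14 + 45 = minute 59.
Secondary incubation waits on incubation (finishes minute 59), so it starts at minute 59 and finishes at 59 + 28 = minute 87.
Wash step waits on incubation (finishes minute 59, plus 5-minute gap → minute 64), so it starts at minute 64 and finishes at 64 + 70 = minute 134.
The centrifuge run has to wait for incubation (finishes minute 59, plus 30-minute gap → minute 89); sample prep (finishes minute 14). The latest of these is minute 89, so the centrifuge run runs minute 89 to 89 + 65 = minute 154.
Staining waits on the centrifuge run (finishes minute 154), so it starts at minute 154 and finishes at 154 + 15 = minute 169.
Quantification has to wait for staining (finishes minute 169); incubation (finishes minute 59); sample prep (finishes minute 14). The latest of these is minute 169, so quantification runs minute 169 to 169 + 60 = minute 229.
All tasks are finished once the last one completes. Finish times: Sample prep at 14, Incubation at 59, The centrifuge run at 154, Wash step at 134, Staining at 169, Secondary incubation at 87, Quantification at 229. The latest is minute 229.

229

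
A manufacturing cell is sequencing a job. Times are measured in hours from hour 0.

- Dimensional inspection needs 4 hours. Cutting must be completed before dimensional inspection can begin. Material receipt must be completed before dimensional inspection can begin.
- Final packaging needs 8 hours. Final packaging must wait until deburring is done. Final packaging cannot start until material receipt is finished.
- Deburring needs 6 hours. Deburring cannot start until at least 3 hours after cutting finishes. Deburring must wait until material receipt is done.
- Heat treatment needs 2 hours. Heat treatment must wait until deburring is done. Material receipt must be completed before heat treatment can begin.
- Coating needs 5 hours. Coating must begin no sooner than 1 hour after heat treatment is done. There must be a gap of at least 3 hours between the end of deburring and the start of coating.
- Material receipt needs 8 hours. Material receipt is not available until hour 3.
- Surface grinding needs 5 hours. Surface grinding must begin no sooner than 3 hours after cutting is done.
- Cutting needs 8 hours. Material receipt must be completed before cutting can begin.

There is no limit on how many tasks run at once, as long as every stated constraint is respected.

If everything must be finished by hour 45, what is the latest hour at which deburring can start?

Coating has no dependents, so it just needs to finish by hour 45. Starting by 45 − 5 = hour 40 achieves that.
Heat treatment must finish before coating (must start by hour 40, minus 1-hour gap → hour 39). With a 2-hour duration, heat treatment must start by 39 − 2 = hour 37.
Final packaging must finish by hour 45; it takes 8 hours, so it must start by 45 − 8 = hour 37.
Deburring feeds heat treatment (must start by hour 37); coating (must start by hour 40, minus 3-hour gap → hour 37); final packaging (must start by hour 37). Taking the minimum, deburring must finish by hour 37 and start by 37 − 6 = hour 31.

31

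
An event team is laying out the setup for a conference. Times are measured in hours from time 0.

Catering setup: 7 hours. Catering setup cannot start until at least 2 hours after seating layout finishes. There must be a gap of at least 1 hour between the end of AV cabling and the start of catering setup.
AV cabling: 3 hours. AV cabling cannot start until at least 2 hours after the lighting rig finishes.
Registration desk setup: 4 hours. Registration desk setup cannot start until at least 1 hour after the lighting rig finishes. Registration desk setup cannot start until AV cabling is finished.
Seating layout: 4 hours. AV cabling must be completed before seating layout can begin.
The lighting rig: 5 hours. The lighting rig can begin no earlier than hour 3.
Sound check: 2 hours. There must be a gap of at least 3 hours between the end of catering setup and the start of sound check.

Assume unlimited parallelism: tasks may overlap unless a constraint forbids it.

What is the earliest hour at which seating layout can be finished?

17

After its own release at hour 3, the lighting rig can start at hour 3 and finishes at hour 8.
After the lighting rig (finishes hour 8, plus 2-hour gap → hour 10), AV cabling can start at hour 10 and finishes at hour 13.
Seating layout cannot begin until AV cabling (finishes hour 13). It runs from hour 13 to 13 + 4 = hour 17.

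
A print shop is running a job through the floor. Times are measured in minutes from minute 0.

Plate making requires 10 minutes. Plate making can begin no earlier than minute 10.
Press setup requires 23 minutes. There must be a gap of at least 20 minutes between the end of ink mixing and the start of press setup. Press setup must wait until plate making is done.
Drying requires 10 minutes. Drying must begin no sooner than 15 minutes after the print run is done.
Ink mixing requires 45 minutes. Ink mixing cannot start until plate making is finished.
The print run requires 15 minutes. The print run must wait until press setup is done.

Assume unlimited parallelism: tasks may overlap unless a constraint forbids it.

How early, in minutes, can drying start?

Plate making cannot begin until its own release at minute 10. It runs from minute 10 to 10 + 10 = minute 20.
Ink mixing cannot begin until plate making (finishes minute 20). It runs from minute 20 to 20 + 45 = minute 65.
Press setup has to wait for ink mixing (finishes minute 65, plus 20-minute gap → minute 85); plate making (finishes minute 20). The latest of these is minute 85, so press setup runs minute 85 to 85 + 23 = minute 108.
After press setup (finishes minute 108), the print run can start at minute 108 and finishes at minute 123.
Drying waits on the print run (finishes minute 123, plus 15-minute gap → minute 138), so the earliest it can start is minute 138.

138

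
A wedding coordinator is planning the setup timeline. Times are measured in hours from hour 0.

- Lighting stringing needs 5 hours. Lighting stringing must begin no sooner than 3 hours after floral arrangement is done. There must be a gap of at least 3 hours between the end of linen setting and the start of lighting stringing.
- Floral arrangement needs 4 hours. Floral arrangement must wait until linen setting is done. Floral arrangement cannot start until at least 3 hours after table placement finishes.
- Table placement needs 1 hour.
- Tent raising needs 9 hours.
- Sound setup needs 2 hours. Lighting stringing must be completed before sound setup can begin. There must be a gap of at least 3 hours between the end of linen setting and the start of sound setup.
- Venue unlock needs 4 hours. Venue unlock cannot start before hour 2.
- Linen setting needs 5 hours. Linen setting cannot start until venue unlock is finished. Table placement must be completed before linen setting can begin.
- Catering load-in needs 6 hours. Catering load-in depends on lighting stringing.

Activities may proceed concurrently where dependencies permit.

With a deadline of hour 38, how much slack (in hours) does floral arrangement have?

Table placement has no prerequisites, so it starts at hour 0 and finishes at hour 1.
Venue unlock waits on its own release at hour 2, so it starts at hour 2 and finishes at 2 + 4 = hour 6.
Linen setting has to wait for venue unlock (finishes hour 6); table placement (finishes hour 1). The latest of these is hour 6, so linen setting runs hour 6 to 6 + 5 = hour 11.
Floral arrangement has to wait for linen setting (finishes hour 11); table placement (finishes hour 1, plus 3-hour gap → hour 4). The latest of these is hour 11, so floral arrangement runs hour 11 to 11 + 4 = hour 15.

Working backward from the deadline:
Sound setup must finish by hour 38; it takes 2 hours, so it must start by 38 − 2 = hour 36.
Catering load-in has no dependents, so it just needs to finish by hour 38. Starting by 38 − 6 = hour 32 achieves that.
For lighting stringing: sound setup (must start by hour 36); catering load-in (must start by hour 32). The most restrictive is hour 32; with a 5-hour duration, lighting stringing must start by hour 27.
Floral arrangement feeds into lighting stringing (must start by hour 27, minus 3-hour gap → hour 24); so floral arrangement must finish by hour 24 and therefore start by hour 20.
So floral arrangement can start as early as hour 11 and as late as hour 20, giving 20 − 11 = 9 hours of slack.

9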